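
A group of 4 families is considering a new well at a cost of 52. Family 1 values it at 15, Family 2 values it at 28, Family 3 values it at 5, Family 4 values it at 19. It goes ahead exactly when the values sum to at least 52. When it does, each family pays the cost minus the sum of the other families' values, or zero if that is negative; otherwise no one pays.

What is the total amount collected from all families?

17

Total value 67 ≥ cost 52, so it is built.
Family 1: others sum to 52; max(0, 52 - 52) = 0.
Family 2: others sum to 39; max(0, 52 - 39) = 13.
Family 3: others sum to 62; max(0, 52 - 62) = 0.
Family 4: others sum to 48; max(0, 52 - 48) = 4.
Total collected = 0 + 13 + 0 + 4 = 17.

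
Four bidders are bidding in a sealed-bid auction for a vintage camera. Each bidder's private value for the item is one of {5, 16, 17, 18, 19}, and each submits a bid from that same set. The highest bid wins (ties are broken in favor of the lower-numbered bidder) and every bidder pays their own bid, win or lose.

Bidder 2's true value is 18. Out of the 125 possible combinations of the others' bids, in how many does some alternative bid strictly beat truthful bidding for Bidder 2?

95

Others bid (5, 5, 5): truth gives 0; bid 16 gives 2 > 0. Violating.
Others bid (5, 5, 16): truth gives 0; bid 16 gives 2 > 0. Violating.
Others bid (5, 5, 17): truth gives 0; bid 17 gives 1 > 0. Violating.
Others bid (5, 5, 19): truth gives -18; bid 19 gives -1 > -18. Violating.
Others bid (5, 5, 18): truth gives 0; no alternative beats it.
Others bid (5, 16, 18): truth gives 0; no alternative beats it.
(Checking all 125 profiles: 95 have a profitable deviation, 30 do not.)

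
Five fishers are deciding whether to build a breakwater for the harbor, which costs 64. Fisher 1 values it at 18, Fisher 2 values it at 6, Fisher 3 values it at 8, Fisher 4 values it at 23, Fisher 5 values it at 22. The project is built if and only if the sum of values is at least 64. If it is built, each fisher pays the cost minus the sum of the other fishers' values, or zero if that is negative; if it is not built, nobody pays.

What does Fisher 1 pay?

Total value 77 ≥ cost 64, so the project is built.
The other fishers' values sum to 59.
Cost minus that sum is 64 - 59 = 5.

5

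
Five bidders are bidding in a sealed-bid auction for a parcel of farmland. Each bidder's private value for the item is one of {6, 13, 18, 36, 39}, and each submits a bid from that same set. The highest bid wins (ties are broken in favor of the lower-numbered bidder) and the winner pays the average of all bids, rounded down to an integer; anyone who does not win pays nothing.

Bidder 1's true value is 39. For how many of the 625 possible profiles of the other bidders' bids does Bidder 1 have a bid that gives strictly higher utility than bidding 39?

Others bid (6, 6, 6, 6): truth gives 27; bid 6 gives 33 > 27. Violating.
Others bid (6, 6, 6, 13): truth gives 25; bid 13 gives 31 > 25. Violating.
Others bid (6, 6, 6, 18): truth gives 24; bid 18 gives 29 > 24. Violating.
Others bid (6, 6, 13, 6): truth gives 25; bid 13 gives 31 > 25. Violating.
Others bid (6, 6, 6, 36): truth gives 21; no alternative beats it.
Others bid (6, 6, 6, 39): truth gives 20; no alternative beats it.
(Checking all 625 profiles: 209 have a profitable deviation, 416 do not.)

209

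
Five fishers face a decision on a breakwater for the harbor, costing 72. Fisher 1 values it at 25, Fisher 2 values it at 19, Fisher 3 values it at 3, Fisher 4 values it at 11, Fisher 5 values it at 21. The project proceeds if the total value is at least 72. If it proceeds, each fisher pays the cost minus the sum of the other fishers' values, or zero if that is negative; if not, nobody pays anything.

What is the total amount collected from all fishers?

Total value 79 ≥ cost 72, so it is built.
Fisher 1: others sum to 54; max(0, 72 - 54) = 18.
Fisher 2: others sum to 60; max(0, 72 - 60) = 12.
Fisher 3: others sum to 76; max(0, 72 - 76) = 0.
Fisher 4: others sum to 68; max(0, 72 - 68) = 4.
Fisher 5: others sum to 58; max(0, 72 - 58) = 14.
Total collected = 18 + 12 + 0 + 4 + 14 = 48.

48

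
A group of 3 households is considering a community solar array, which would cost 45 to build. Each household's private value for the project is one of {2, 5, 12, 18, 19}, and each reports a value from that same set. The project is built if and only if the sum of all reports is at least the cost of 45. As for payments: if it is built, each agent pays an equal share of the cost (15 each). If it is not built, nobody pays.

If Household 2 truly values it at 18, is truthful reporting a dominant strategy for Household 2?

Check each profile of the others' reports and compare truth against every alternative report.
Others report (12, 18): truth gives 3, best alternative gives 3.
Others report (12, 19): truth gives 3, best alternative gives 3.
Others report (18, 12): truth gives 3, best alternative gives 3.
Others report (18, 18): truth gives 3, best alternative gives 3.
Others report (18, 19): truth gives 3, best alternative gives 3.
Others report (19, 12): truth gives 3, best alternative gives 3.
(Remaining 19 profiles checked similarly; truth is weakly best in each.)
In every case the truthful report is at least as good as any alternative, so it is a dominant strategy.

Yes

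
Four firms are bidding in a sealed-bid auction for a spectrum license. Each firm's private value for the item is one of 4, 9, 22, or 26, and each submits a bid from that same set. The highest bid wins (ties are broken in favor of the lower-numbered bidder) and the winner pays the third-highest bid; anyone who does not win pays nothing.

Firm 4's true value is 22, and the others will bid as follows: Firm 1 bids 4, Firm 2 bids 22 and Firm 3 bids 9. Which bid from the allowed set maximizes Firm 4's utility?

Bid 4: loses, pays 0, utility 0.
Bid 9: loses, pays 0, utility 0.
Bid 22: loses, pays 0, utility 0.
Bid 26: wins, pays 9, utility 22 - 9 = 13.
The best choice is 26 with utility 13.

26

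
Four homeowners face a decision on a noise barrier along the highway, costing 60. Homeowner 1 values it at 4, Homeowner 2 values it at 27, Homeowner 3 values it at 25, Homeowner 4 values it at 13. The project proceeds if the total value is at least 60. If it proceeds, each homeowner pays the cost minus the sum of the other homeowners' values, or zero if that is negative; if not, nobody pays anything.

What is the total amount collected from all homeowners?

Total value 69 ≥ cost 60, so it is built.
Homeowner 1: others sum to 65; max(0, 60 - 65) = 0.
Homeowner 2: others sum to 42; max(0, 60 - 42) = 18.
Homeowner 3: others sum to 44; max(0, 60 - 44) = 16.
Homeowner 4: others sum to 56; max(0, 60 - 56) = 4.
Total collected = 0 + 18 + 16 + 4 = 38.

38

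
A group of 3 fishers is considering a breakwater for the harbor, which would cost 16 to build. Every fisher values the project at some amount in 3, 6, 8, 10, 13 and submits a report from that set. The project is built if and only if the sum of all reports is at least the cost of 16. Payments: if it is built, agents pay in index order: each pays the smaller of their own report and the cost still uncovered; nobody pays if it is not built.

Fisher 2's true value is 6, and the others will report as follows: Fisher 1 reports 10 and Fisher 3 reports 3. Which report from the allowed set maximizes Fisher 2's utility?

3

Report 3: project built, pays 3, utility 6 - 3 = 3.
Report 6: project built, pays 6, utility 6 - 6 = 0.
Report 8: project built, pays 6, utility 6 - 6 = 0.
Report 10: project built, pays 6, utility 6 - 6 = 0.
Report 13: project built, pays 6, utility 6 - 6 = 0.
The best choice is 3 with utility 3.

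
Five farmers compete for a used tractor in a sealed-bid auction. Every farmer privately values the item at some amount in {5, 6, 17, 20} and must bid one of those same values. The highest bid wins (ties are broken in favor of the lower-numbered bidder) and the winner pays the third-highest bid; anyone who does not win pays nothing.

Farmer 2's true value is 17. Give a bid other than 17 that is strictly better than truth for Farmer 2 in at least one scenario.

20

Suppose Farmer 1 bids 5, Farmer 3 bids 5, Farmer 4 bids 5 and Farmer 5 bids 20.
Bid 17: loses, pays 0, utility 0.
Bid 20: wins, pays 5, utility 17 - 5 = 12.
So bidding 20 beats truth here (12 > 0).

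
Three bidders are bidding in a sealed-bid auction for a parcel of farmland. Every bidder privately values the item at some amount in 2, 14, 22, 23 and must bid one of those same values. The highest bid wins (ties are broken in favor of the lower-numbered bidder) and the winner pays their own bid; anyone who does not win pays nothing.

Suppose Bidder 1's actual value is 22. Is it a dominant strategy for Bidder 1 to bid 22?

Consider the case where Bidder 2 bids 2 and Bidder 3 bids 2.
Truthful bid 22: wins, pays 22, utility 22 - 22 = 0.
Bid 2 instead: wins, pays 2, utility 22 - 2 = 20.
Since 20 > 0, bidding 2 is strictly better here, so truthful bidding is not dominant.

No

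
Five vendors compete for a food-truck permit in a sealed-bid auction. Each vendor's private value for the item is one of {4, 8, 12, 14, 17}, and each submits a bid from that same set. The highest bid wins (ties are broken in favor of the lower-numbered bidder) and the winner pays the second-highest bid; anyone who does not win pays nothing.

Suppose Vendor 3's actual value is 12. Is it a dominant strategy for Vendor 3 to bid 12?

Check each profile of the others' bids and compare truth against every alternative bid.
Others bid (4, 4, 4, 4): truth gives 8, best alternative gives 8.
Others bid (4, 4, 4, 8): truth gives 4, best alternative gives 4.
Others bid (4, 4, 8, 4): truth gives 4, best alternative gives 4.
Others bid (4, 4, 8, 8): truth gives 4, best alternative gives 4.
Others bid (4, 8, 4, 4): truth gives 4, best alternative gives 4.
Others bid (4, 8, 4, 8): truth gives 4, best alternative gives 4.
(Remaining 619 profiles checked similarly; truth is weakly best in each.)
In every case the truthful bid is at least as good as any alternative, so it is a dominant strategy.

Yes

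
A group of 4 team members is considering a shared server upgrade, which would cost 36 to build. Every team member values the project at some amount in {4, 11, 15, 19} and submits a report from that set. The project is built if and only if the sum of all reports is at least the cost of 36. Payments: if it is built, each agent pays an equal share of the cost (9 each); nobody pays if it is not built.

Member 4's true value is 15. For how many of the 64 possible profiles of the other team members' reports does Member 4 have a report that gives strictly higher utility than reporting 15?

3

Others report (4, 4, 11): truth gives 0; report 19 gives 6 > 0. Violating.
Others report (4, 11, 4): truth gives 0; report 19 gives 6 > 0. Violating.
Others report (11, 4, 4): truth gives 0; report 19 gives 6 > 0. Violating.
Others report (4, 4, 4): truth gives 0; no alternative beats it.
Others report (4, 4, 15): truth gives 6; no alternative beats it.
(Checking all 64 profiles: 3 have a profitable deviation, 61 do not.)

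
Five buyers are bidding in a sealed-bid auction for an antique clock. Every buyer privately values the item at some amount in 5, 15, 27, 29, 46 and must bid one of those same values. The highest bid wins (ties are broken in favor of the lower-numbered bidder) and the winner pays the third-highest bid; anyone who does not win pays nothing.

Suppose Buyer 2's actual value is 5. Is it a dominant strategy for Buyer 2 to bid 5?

Yes

Check each profile of the others' bids and compare truth against every alternative bid.
Others bid (5, 5, 15, 15): truth gives 0, best alternative gives -10.
Others bid (5, 15, 5, 15): truth gives 0, best alternative gives -10.
Others bid (5, 15, 15, 5): truth gives 0, best alternative gives -10.
Others bid (5, 15, 15, 15): truth gives 0, best alternative gives -10.
Others bid (5, 5, 5, 5): truth gives 0, best alternative gives 0.
Others bid (5, 5, 5, 15): truth gives 0, best alternative gives 0.
(Remaining 619 profiles checked similarly; truth is weakly best in each.)
In every case the truthful bid is at least as good as any alternative, so it is a dominant strategy.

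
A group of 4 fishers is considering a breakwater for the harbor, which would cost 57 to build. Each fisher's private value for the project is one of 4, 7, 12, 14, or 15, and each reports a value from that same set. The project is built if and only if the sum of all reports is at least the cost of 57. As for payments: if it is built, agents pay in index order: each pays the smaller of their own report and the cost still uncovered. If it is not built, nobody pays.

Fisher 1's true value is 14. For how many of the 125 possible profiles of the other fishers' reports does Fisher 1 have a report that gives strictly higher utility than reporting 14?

1

Others report (15, 15, 15): truth gives 0; report 12 gives 2 > 0. Violating.
Others report (4, 4, 4): truth gives 0; no alternative beats it.
Others report (4, 4, 7): truth gives 0; no alternative beats it.
(Checking all 125 profiles: 1 has a profitable deviation, 124 do not.)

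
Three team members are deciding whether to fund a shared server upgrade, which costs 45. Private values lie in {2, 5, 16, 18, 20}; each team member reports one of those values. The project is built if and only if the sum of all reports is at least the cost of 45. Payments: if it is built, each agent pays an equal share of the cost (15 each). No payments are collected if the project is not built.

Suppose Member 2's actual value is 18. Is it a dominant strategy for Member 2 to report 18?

No

Consider the case where Member 1 reports 5 and Member 3 reports 20.
Truthful report 18: project not built, utility 0.
Report 20 instead: project built, pays 15, utility 18 - 15 = 3.
Since 3 > 0, reporting 20 is strictly better here, so truthful reporting is not dominant.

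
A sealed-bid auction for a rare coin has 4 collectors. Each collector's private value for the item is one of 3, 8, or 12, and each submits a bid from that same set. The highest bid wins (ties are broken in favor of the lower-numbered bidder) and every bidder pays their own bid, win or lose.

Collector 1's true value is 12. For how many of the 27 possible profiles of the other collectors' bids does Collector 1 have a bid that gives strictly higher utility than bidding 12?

Others bid (3, 3, 3): truth gives 0; bid 3 gives 9 > 0. Violating.
Others bid (3, 3, 8): truth gives 0; bid 8 gives 4 > 0. Violating.
Others bid (3, 8, 3): truth gives 0; bid 8 gives 4 > 0. Violating.
Others bid (3, 8, 8): truth gives 0; bid 8 gives 4 > 0. Violating.
Others bid (3, 3, 12): truth gives 0; no alternative beats it.
Others bid (3, 8, 12): truth gives 0; no alternative beats it.
(Checking all 27 profiles: 8 have a profitable deviation, 19 do not.)

8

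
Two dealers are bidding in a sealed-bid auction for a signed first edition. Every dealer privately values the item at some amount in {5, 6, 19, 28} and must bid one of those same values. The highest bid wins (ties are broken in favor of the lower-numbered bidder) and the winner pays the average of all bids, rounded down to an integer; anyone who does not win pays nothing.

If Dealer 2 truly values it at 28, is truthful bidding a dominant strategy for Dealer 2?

Consider the case where Dealer 1 bids 5.
Truthful bid 28: wins, pays 16, utility 28 - 16 = 12.
Bid 6 instead: wins, pays 5, utility 28 - 5 = 23.
Since 23 > 12, bidding 6 is strictly better here, so truthful bidding is not dominant.

No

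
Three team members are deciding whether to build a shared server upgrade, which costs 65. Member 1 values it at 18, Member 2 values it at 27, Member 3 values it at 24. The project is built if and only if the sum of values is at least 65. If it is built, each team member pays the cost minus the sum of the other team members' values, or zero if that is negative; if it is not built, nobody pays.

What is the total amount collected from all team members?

57

Total value 69 ≥ cost 65, so it is built.
Member 1: others sum to 51; max(0, 65 - 51) = 14.
Member 2: others sum to 42; max(0, 65 - 42) = 23.
Member 3: others sum to 45; max(0, 65 - 45) = 20.
Total collected = 14 + 23 + 20 = 57.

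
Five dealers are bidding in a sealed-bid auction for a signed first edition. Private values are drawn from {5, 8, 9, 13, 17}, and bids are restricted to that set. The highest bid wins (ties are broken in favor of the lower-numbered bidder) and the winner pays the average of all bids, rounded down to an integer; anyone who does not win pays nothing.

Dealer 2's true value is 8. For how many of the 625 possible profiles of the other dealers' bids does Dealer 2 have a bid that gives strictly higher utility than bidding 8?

Others bid (5, 5, 5, 9): truth gives 0; bid 9 gives 2 > 0. Violating.
Others bid (5, 5, 8, 9): truth gives 0; bid 9 gives 1 > 0. Violating.
Others bid (5, 5, 9, 5): truth gives 0; bid 9 gives 2 > 0. Violating.
Others bid (5, 5, 9, 8): truth gives 0; bid 9 gives 1 > 0. Violating.
Others bid (5, 5, 5, 5): truth gives 3; no alternative beats it.
Others bid (5, 5, 5, 8): truth gives 2; no alternative beats it.
(Checking all 625 profiles: 32 have a profitable deviation, 593 do not.)

32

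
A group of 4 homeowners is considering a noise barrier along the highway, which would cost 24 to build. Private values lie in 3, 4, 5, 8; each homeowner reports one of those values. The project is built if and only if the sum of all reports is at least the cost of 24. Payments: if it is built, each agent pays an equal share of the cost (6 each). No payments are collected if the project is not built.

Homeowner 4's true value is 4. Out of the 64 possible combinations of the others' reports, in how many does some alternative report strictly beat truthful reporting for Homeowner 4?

Others report (4, 8, 8): truth gives -2; report 3 gives 0 > -2. Violating.
Others report (8, 4, 8): truth gives -2; report 3 gives 0 > -2. Violating.
Others report (8, 8, 4): truth gives -2; report 3 gives 0 > -2. Violating.
Others report (3, 3, 3): truth gives 0; no alternative beats it.
Others report (3, 3, 4): truth gives 0; no alternative beats it.
(Checking all 64 profiles: 3 have a profitable deviation, 61 do not.)

3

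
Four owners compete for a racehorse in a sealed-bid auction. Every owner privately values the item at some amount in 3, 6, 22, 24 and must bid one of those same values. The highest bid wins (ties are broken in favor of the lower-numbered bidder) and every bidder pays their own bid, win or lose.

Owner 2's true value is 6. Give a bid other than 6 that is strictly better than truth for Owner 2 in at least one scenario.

3

Suppose Owner 1 bids 3, Owner 3 bids 3 and Owner 4 bids 22.
Bid 6: loses but pays 6, utility -6.
Bid 3: loses but pays 3, utility -3.
So bidding 3 beats truth here (-3 > -6).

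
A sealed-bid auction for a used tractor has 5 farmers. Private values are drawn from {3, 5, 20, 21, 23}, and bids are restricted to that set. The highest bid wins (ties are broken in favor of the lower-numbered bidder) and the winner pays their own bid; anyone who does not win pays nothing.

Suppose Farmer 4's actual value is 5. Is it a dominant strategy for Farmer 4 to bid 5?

Check each profile of the others' bids and compare truth against every alternative bid.
Others bid (3, 3, 3, 3): truth gives 0, best alternative gives 0.
Others bid (3, 3, 3, 5): truth gives 0, best alternative gives 0.
Others bid (3, 3, 3, 20): truth gives 0, best alternative gives 0.
Others bid (3, 3, 3, 21): truth gives 0, best alternative gives 0.
Others bid (3, 3, 3, 23): truth gives 0, best alternative gives 0.
Others bid (3, 3, 5, 3): truth gives 0, best alternative gives 0.
(Remaining 619 profiles checked similarly; truth is weakly best in each.)
In every case the truthful bid is at least as good as any alternative, so it is a dominant strategy.

Yes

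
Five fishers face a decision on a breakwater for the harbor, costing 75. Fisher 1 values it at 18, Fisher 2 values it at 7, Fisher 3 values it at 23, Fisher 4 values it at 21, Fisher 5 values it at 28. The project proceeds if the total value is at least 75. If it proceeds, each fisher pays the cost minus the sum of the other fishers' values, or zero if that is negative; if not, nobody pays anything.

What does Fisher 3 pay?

1

Total value 97 ≥ cost 75, so the project is built.
The other fishers' values sum to 74.
Cost minus that sum is 75 - 74 = 1.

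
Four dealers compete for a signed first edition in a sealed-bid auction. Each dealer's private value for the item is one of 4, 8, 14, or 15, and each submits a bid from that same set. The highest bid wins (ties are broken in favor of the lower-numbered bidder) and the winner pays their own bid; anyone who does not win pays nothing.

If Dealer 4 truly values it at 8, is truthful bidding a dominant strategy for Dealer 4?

Check each profile of the others' bids and compare truth against every alternative bid.
Others bid (4, 4, 4): truth gives 0, best alternative gives 0.
Others bid (4, 4, 8): truth gives 0, best alternative gives 0.
Others bid (4, 4, 14): truth gives 0, best alternative gives 0.
Others bid (4, 4, 15): truth gives 0, best alternative gives 0.
Others bid (4, 8, 4): truth gives 0, best alternative gives 0.
Others bid (4, 8, 8): truth gives 0, best alternative gives 0.
(Remaining 58 profiles checked similarly; truth is weakly best in each.)
In every case the truthful bid is at least as good as any alternative, so it is a dominant strategy.

Yes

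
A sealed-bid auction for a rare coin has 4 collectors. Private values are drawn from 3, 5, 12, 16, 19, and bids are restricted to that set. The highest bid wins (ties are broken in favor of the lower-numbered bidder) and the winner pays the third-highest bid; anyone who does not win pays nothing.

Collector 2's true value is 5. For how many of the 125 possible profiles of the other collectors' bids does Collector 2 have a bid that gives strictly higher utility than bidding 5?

Others bid (3, 3, 12): truth gives 0; bid 12 gives 2 > 0. Violating.
Others bid (3, 3, 16): truth gives 0; bid 16 gives 2 > 0. Violating.
Others bid (3, 3, 19): truth gives 0; bid 19 gives 2 > 0. Violating.
Others bid (3, 12, 3): truth gives 0; bid 12 gives 2 > 0. Violating.
Others bid (3, 3, 3): truth gives 2; no alternative beats it.
Others bid (3, 3, 5): truth gives 2; no alternative beats it.
(Checking all 125 profiles: 9 have a profitable deviation, 116 do not.)

9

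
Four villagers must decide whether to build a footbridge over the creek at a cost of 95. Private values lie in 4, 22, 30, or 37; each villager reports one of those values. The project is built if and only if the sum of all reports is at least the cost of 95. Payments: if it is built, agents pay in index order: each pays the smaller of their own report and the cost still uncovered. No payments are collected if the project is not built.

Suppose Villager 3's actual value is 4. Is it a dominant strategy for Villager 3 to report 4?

Check each profile of the others' reports and compare truth against every alternative report.
Others report (4, 37, 37): truth gives 0, best alternative gives -18.
Others report (22, 22, 30): truth gives 0, best alternative gives -18.
Others report (22, 22, 37): truth gives 0, best alternative gives -18.
Others report (22, 30, 22): truth gives 0, best alternative gives -18.
Others report (22, 30, 30): truth gives 0, best alternative gives -18.
Others report (22, 30, 37): truth gives 0, best alternative gives -18.
(Remaining 58 profiles checked similarly; truth is weakly best in each.)
In every case the truthful report is at least as good as any alternative, so it is a dominant strategy.

Yes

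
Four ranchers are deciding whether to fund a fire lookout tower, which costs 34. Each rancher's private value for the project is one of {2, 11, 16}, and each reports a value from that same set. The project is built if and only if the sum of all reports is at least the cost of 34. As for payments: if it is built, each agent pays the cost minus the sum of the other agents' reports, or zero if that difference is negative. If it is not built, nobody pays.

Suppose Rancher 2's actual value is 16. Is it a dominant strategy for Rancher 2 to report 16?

Yes

Check each profile of the others' reports and compare truth against every alternative report.
Others report (2, 2, 16): truth gives 2, best alternative gives 0.
Others report (2, 16, 2): truth gives 2, best alternative gives 0.
Others report (16, 2, 2): truth gives 2, best alternative gives 0.
Others report (2, 16, 16): truth gives 16, best alternative gives 16.
Others report (11, 11, 16): truth gives 16, best alternative gives 16.
Others report (11, 16, 11): truth gives 16, best alternative gives 16.
(Remaining 21 profiles checked similarly; truth is weakly best in each.)
In every case the truthful report is at least as good as any alternative, so it is a dominant strategy.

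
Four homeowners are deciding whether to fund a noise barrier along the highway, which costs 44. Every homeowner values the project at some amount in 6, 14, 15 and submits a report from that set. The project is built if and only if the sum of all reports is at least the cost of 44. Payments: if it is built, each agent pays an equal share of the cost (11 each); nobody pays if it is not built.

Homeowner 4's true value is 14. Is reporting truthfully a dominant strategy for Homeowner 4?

Yes

Check each profile of the others' reports and compare truth against every alternative report.
Others report (6, 14, 14): truth gives 3, best alternative gives 3.
Others report (6, 14, 15): truth gives 3, best alternative gives 3.
Others report (6, 15, 14): truth gives 3, best alternative gives 3.
Others report (6, 15, 15): truth gives 3, best alternative gives 3.
Others report (14, 6, 14): truth gives 3, best alternative gives 3.
Others report (14, 6, 15): truth gives 3, best alternative gives 3.
(Remaining 21 profiles checked similarly; truth is weakly best in each.)
In every case the truthful report is at least as good as any alternative, so it is a dominant strategy.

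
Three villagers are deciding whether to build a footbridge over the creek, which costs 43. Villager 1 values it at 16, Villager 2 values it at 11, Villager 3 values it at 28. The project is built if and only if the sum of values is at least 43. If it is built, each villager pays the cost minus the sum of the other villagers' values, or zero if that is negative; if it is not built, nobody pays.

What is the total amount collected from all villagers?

20

Total value 55 ≥ cost 43, so it is built.
Villager 1: others sum to 39; max(0, 43 - 39) = 4.
Villager 2: others sum to 44; max(0, 43 - 44) = 0.
Villager 3: others sum to 27; max(0, 43 - 27) = 16.
Total collected = 4 + 0 + 16 = 20.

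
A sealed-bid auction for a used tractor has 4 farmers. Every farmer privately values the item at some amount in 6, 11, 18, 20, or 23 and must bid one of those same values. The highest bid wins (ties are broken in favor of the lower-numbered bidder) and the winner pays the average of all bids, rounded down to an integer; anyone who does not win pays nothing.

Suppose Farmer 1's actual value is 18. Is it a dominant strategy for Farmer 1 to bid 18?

Consider the case where Farmer 2 bids 6, Farmer 3 bids 6 and Farmer 4 bids 6.
Truthful bid 18: wins, pays 9, utility 18 - 9 = 9.
Bid 6 instead: wins, pays 6, utility 18 - 6 = 12.
Since 12 > 9, bidding 6 is strictly better here, so truthful bidding is not dominant.

No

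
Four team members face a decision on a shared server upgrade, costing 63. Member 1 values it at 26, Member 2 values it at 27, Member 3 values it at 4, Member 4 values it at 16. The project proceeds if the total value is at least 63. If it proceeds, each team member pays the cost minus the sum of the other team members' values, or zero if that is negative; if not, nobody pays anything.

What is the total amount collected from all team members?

39

Total value 73 ≥ cost 63, so it is built.
Member 1: others sum to 47; max(0, 63 - 47) = 16.
Member 2: others sum to 46; max(0, 63 - 46) = 17.
Member 3: others sum to 69; max(0, 63 - 69) = 0.
Member 4: others sum to 57; max(0, 63 - 57) = 6.
Total collected = 16 + 17 + 0 + 6 = 39.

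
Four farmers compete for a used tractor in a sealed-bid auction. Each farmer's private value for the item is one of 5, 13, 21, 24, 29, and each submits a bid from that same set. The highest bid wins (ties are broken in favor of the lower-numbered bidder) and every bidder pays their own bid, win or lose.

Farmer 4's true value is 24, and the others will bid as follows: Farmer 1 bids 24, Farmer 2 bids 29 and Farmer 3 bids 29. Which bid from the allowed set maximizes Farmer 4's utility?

Bid 5: loses but pays 5, utility -5.
Bid 13: loses but pays 13, utility -13.
Bid 21: loses but pays 21, utility -21.
Bid 24: loses but pays 24, utility -24.
Bid 29: loses but pays 29, utility -29.
The best choice is 5 with utility -5.

5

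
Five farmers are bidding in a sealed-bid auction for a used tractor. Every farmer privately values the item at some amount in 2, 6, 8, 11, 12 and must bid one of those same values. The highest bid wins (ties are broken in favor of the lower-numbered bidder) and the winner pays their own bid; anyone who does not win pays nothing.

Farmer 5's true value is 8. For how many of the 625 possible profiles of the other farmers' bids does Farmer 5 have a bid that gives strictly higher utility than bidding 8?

1

Others bid (2, 2, 2, 2): truth gives 0; bid 6 gives 2 > 0. Violating.
Others bid (2, 2, 2, 6): truth gives 0; no alternative beats it.
Others bid (2, 2, 2, 8): truth gives 0; no alternative beats it.
(Checking all 625 profiles: 1 has a profitable deviation, 624 do not.)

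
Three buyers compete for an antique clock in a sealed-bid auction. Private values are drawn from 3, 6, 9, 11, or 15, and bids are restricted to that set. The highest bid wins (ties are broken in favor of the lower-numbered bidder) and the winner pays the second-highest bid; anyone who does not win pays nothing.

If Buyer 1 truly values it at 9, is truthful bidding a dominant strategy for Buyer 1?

Check each profile of the others' bids and compare truth against every alternative bid.
Others bid (3, 3): truth gives 6, best alternative gives 6.
Others bid (3, 6): truth gives 3, best alternative gives 3.
Others bid (6, 3): truth gives 3, best alternative gives 3.
Others bid (6, 6): truth gives 3, best alternative gives 3.
Others bid (3, 9): truth gives 0, best alternative gives 0.
Others bid (3, 11): truth gives 0, best alternative gives 0.
(Remaining 19 profiles checked similarly; truth is weakly best in each.)
In every case the truthful bid is at least as good as any alternative, so it is a dominant strategy.

Yes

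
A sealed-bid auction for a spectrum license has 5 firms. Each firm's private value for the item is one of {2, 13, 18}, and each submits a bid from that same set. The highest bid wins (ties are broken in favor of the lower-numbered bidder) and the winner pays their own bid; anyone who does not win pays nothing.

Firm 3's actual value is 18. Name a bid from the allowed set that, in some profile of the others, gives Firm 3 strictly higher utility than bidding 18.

13

Suppose Firm 1 bids 2, Firm 2 bids 2, Firm 4 bids 2 and Firm 5 bids 2.
Bid 18: wins, pays 18, utility 18 - 18 = 0.
Bid 13: wins, pays 13, utility 18 - 13 = 5.
So bidding 13 beats truth here (5 > 0).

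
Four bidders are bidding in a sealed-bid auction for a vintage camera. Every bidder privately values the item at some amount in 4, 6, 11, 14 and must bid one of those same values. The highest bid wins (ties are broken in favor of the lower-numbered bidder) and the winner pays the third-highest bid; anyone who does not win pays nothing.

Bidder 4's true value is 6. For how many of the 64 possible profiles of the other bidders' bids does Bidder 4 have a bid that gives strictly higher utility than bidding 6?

6

Others bid (4, 4, 6): truth gives 0; bid 11 gives 2 > 0. Violating.
Others bid (4, 4, 11): truth gives 0; bid 14 gives 2 > 0. Violating.
Others bid (4, 6, 4): truth gives 0; bid 11 gives 2 > 0. Violating.
Others bid (4, 11, 4): truth gives 0; bid 14 gives 2 > 0. Violating.
Others bid (4, 4, 4): truth gives 2; no alternative beats it.
Others bid (4, 4, 14): truth gives 0; no alternative beats it.
(Checking all 64 profiles: 6 have a profitable deviation, 58 do not.)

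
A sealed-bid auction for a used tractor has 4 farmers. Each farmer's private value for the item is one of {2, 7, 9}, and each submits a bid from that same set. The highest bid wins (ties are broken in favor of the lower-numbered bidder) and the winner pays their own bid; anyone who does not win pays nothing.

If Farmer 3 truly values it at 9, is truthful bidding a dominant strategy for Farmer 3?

No

Consider the case where Farmer 1 bids 2, Farmer 2 bids 2 and Farmer 4 bids 2.
Truthful bid 9: wins, pays 9, utility 9 - 9 = 0.
Bid 7 instead: wins, pays 7, utility 9 - 7 = 2.
Since 2 > 0, bidding 7 is strictly better here, so truthful bidding is not dominant.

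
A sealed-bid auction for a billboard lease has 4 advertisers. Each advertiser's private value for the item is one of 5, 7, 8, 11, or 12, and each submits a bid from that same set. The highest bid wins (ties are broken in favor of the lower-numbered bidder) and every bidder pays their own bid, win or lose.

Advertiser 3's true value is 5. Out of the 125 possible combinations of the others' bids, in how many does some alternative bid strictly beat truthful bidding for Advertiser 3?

12

Others bid (5, 5, 5): truth gives -5; bid 7 gives -2 > -5. Violating.
Others bid (5, 5, 7): truth gives -5; bid 7 gives -2 > -5. Violating.
Others bid (5, 5, 8): truth gives -5; bid 8 gives -3 > -5. Violating.
Others bid (5, 7, 5): truth gives -5; bid 8 gives -3 > -5. Violating.
Others bid (5, 5, 11): truth gives -5; no alternative beats it.
Others bid (5, 5, 12): truth gives -5; no alternative beats it.
(Checking all 125 profiles: 12 have a profitable deviation, 113 do not.)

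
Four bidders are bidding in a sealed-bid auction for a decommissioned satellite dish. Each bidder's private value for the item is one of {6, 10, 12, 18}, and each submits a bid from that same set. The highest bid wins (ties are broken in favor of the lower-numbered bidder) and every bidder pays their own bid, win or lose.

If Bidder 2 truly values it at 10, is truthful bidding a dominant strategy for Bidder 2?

Consider the case where Bidder 1 bids 6, Bidder 3 bids 6 and Bidder 4 bids 12.
Truthful bid 10: loses but pays 10, utility -10.
Bid 6 instead: loses but pays 6, utility -6.
Since -6 > -10, bidding 6 is strictly better here, so truthful bidding is not dominant.

No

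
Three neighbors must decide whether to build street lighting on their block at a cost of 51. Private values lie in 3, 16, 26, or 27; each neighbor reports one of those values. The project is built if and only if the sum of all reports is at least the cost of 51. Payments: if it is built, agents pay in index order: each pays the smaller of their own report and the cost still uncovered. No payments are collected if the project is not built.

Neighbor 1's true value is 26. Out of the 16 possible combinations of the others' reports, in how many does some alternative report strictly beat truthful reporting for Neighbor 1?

Others report (16, 26): truth gives 0; report 16 gives 10 > 0. Violating.
Others report (16, 27): truth gives 0; report 16 gives 10 > 0. Violating.
Others report (26, 16): truth gives 0; report 16 gives 10 > 0. Violating.
Others report (26, 26): truth gives 0; report 3 gives 23 > 0. Violating.
Others report (3, 3): truth gives 0; no alternative beats it.
Others report (3, 16): truth gives 0; no alternative beats it.
(Checking all 16 profiles: 8 have a profitable deviation, 8 do not.)

8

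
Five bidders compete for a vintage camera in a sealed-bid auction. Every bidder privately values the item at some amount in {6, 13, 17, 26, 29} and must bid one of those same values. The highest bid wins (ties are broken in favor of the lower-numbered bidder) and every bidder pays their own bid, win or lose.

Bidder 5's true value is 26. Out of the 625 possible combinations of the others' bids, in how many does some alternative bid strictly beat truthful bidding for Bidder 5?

Others bid (6, 6, 6, 6): truth gives 0; bid 13 gives 13 > 0. Violating.
Others bid (6, 6, 6, 13): truth gives 0; bid 17 gives 9 > 0. Violating.
Others bid (6, 6, 6, 26): truth gives -26; bid 29 gives -3 > -26. Violating.
Others bid (6, 6, 6, 29): truth gives -26; bid 6 gives -6 > -26. Violating.
Others bid (6, 6, 6, 17): truth gives 0; no alternative beats it.
Others bid (6, 6, 13, 17): truth gives 0; no alternative beats it.
(Checking all 625 profiles: 560 have a profitable deviation, 65 do not.)

560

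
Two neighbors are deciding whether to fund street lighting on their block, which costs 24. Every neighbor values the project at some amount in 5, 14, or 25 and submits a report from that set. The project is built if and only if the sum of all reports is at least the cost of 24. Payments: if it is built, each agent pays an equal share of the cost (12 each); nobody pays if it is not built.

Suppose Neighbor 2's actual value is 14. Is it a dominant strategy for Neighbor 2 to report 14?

Consider the case where Neighbor 1 reports 5.
Truthful report 14: project not built, utility 0.
Report 25 instead: project built, pays 12, utility 14 - 12 = 2.
Since 2 > 0, reporting 25 is strictly better here, so truthful reporting is not dominant.

No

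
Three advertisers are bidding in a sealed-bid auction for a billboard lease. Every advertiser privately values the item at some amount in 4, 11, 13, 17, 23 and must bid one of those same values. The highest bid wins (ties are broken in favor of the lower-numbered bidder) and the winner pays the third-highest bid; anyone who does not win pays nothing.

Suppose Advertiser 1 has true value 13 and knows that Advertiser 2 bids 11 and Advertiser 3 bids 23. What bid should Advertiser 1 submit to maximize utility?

Bid 4: loses, pays 0, utility 0.
Bid 11: loses, pays 0, utility 0.
Bid 13: loses, pays 0, utility 0.
Bid 17: loses, pays 0, utility 0.
Bid 23: wins, pays 11, utility 13 - 11 = 2.
The best choice is 23 with utility 2.

23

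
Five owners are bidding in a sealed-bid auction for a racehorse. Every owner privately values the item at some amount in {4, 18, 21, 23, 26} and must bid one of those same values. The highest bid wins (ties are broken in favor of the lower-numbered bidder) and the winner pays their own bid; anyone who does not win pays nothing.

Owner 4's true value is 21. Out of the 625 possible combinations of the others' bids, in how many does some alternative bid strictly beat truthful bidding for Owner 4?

2

Others bid (4, 4, 4, 4): truth gives 0; bid 18 gives 3 > 0. Violating.
Others bid (4, 4, 4, 18): truth gives 0; bid 18 gives 3 > 0. Violating.
Others bid (4, 4, 4, 21): truth gives 0; no alternative beats it.
Others bid (4, 4, 4, 23): truth gives 0; no alternative beats it.
(Checking all 625 profiles: 2 have a profitable deviation, 623 do not.)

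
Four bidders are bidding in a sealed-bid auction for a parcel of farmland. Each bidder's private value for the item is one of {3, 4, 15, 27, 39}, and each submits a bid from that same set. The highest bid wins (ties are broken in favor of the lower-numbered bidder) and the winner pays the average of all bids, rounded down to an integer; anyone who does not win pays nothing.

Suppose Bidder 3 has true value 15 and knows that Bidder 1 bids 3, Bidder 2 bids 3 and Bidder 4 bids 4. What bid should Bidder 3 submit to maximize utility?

Bid 3: loses, pays 0, utility 0.
Bid 4: wins, pays 3, utility 15 - 3 = 12.
Bid 15: wins, pays 6, utility 15 - 6 = 9.
Bid 27: wins, pays 9, utility 15 - 9 = 6.
Bid 39: wins, pays 12, utility 15 - 12 = 3.
The best choice is 4 with utility 12.

4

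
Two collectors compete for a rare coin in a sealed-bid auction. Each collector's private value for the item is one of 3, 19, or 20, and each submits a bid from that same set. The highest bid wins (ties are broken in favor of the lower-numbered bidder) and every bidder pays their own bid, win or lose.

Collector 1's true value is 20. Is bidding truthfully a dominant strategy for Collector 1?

Consider the case where Collector 2 bids 3.
Truthful bid 20: wins, pays 20, utility 20 - 20 = 0.
Bid 3 instead: wins, pays 3, utility 20 - 3 = 17.
Since 17 > 0, bidding 3 is strictly better here, so truthful bidding is not dominant.

No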